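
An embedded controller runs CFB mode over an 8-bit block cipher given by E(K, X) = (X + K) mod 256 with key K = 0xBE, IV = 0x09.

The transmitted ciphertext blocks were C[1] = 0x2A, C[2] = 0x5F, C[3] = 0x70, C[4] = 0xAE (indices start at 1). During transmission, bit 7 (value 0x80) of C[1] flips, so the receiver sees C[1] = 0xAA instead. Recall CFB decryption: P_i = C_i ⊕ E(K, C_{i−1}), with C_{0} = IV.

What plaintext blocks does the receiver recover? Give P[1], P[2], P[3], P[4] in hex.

P[1] = 0x6D, P[2] = 0x37, P[3] = 0x6D, P[4] = 0x80

Only C[1] changed, to 0xAA. In CFB, a change in C_i flips the same bit in P_i and garbles P_{i+1}. Decrypting the received ciphertext:
P[1]: E(K, 0x09) = 0xC7; 0xAA ⊕ 0xC7 = 0x6D.
P[2]: E(K, 0xAA) = 0x68; 0x5F ⊕ 0x68 = 0x37.
P[3]: E(K, 0x5F) = 0x1D; 0x70 ⊕ 0x1D = 0x6D.
P[4]: E(K, 0x70) = 0x2E; 0xAE ⊕ 0x2E = 0x80.
Blocks that differ from the original plaintext: P[1], P[2].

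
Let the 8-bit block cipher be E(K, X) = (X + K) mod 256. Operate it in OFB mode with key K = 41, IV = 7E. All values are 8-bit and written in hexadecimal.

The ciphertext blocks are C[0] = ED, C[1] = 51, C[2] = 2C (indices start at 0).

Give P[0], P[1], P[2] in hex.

OFB decryption: S_i = E(K, S_{i−1}) with S_{−1} = IV; P_i = C_i ⊕ S_i.
P[0]: S = E(K, 7E) = BF; ED ⊕ BF = 52.
P[1]: S = E(K, BF) = 00; 51 ⊕ 00 = 51.
P[2]: S = E(K, 00) = 41; 2C ⊕ 41 = 6D.

P[0] = 52, P[1] = 51, P[2] = 6D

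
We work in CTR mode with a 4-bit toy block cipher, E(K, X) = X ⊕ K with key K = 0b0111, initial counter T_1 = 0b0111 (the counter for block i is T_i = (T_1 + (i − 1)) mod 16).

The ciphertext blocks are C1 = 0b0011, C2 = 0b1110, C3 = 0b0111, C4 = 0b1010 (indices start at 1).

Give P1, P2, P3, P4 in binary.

CTR decryption: S_i = E(K, T_i) where T_i is the counter for block i; P_i = C_i ⊕ S_i.
P1: T = 0b0111, S = E(K, T) = 0b0000; 0b0011 ⊕ 0b0000 = 0b0011.
P2: T = 0b1000, S = E(K, T) = 0b1111; 0b1110 ⊕ 0b1111 = 0b0001.
P3: T = 0b1001, S = E(K, T) = 0b1110; 0b0111 ⊕ 0b1110 = 0b1001.
P4: T = 0b1010, S = E(K, T) = 0b1101; 0b1010 ⊕ 0b1101 = 0b0111.

P1 = 0b0011, P2 = 0b0001, P3 = 0b1001, P4 = 0b0111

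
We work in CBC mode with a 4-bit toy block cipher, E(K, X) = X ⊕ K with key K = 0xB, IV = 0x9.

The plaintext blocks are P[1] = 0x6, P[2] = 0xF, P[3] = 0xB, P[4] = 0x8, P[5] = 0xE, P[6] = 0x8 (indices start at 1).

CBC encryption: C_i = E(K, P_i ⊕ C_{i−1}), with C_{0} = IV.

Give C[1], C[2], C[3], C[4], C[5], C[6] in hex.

C[1] = 0x4, C[2] = 0x0, C[3] = 0x0, C[4] = 0x3, C[5] = 0x6, C[6] = 0x5

C[1]: P[1] ⊕ 0x9 = 0xF; E(K, 0xF) = 0x4.
C[2]: P[2] ⊕ 0x4 = 0xB; E(K, 0xB) = 0x0.
C[3]: P[3] ⊕ 0x0 = 0xB; E(K, 0xB) = 0x0.
C[4]: P[4] ⊕ 0x0 = 0x8; E(K, 0x8) = 0x3.
C[5]: P[5] ⊕ 0x3 = 0xD; E(K, 0xD) = 0x6.
C[6]: P[6] ⊕ 0x6 = 0xE; E(K, 0xE) = 0x5.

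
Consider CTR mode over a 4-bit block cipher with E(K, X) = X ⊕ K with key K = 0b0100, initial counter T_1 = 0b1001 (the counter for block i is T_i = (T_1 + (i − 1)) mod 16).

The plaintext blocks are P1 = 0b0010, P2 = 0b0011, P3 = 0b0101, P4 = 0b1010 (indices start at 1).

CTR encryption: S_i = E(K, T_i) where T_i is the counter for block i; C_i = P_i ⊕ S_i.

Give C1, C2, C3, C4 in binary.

C1: T = 0b1001, S = E(K, T) = 0b1101; 0b0010 ⊕ 0b1101 = 0b1111.
C2: T = 0b1010, S = E(K, T) = 0b1110; 0b0011 ⊕ 0b1110 = 0b1101.
C3: T = 0b1011, S = E(K, T) = 0b1111; 0b0101 ⊕ 0b1111 = 0b1010.
C4: T = 0b1100, S = E(K, T) = 0b1000; 0b1010 ⊕ 0b1000 = 0b0010.

C1 = 0b1111, C2 = 0b1101, C3 = 0b1010, C4 = 0b0010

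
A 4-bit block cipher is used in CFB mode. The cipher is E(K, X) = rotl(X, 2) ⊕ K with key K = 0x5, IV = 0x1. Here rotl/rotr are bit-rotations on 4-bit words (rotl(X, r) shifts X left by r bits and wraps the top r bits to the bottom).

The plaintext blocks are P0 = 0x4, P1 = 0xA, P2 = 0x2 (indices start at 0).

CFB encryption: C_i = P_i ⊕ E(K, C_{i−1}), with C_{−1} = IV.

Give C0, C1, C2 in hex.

C0 = 0x5, C1 = 0xA, C2 = 0xD

C0: E(K, 0x1) = 0x1; 0x4 ⊕ 0x1 = 0x5.
C1: E(K, 0x5) = 0x0; 0xA ⊕ 0x0 = 0xA.
C2: E(K, 0xA) = 0xF; 0x2 ⊕ 0xF = 0xD.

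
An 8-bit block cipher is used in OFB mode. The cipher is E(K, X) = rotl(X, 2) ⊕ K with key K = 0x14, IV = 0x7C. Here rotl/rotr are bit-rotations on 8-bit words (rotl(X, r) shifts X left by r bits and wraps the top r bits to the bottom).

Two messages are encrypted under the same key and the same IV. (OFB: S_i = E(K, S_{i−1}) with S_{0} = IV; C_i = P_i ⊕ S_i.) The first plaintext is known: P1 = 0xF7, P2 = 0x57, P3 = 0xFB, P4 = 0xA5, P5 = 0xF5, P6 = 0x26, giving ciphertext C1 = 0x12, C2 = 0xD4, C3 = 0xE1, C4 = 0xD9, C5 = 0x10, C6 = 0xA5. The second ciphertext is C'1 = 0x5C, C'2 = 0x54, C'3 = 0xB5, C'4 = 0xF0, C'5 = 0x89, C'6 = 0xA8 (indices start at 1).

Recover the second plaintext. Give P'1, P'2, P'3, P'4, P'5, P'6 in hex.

In OFB with a reused IV, both messages share the same keystream S_i, so C_i ⊕ C'_i = P_i ⊕ P'_i and thus P'_i = P_i ⊕ C_i ⊕ C'_i.
P'1: 0xF7 ⊕ 0x12 ⊕ 0x5C = 0xB9.
P'2: 0x57 ⊕ 0xD4 ⊕ 0x54 = 0xD7.
P'3: 0xFB ⊕ 0xE1 ⊕ 0xB5 = 0xAF.
P'4: 0xA5 ⊕ 0xD9 ⊕ 0xF0 = 0x8C.
P'5: 0xF5 ⊕ 0x10 ⊕ 0x89 = 0x6C.
P'6: 0x26 ⊕ 0xA5 ⊕ 0xA8 = 0x2B.

P'1 = 0xB9, P'2 = 0xD7, P'3 = 0xAF, P'4 = 0x8C, P'5 = 0x6C, P'6 = 0x2B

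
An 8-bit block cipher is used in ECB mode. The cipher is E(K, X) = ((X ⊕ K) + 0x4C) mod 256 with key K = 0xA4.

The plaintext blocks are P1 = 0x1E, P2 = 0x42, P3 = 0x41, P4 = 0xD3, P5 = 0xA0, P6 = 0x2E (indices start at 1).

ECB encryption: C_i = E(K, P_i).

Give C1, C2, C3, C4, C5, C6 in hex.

C1 = 0x06, C2 = 0x32, C3 = 0x31, C4 = 0xC3, C5 = 0x50, C6 = 0xD6

C1: E(K, 0x1E) = 0x06.
C2: E(K, 0x42) = 0x32.
C3: E(K, 0x41) = 0x31.
C4: E(K, 0xD3) = 0xC3.
C5: E(K, 0xA0) = 0x50.
C6: E(K, 0x2E) = 0xD6.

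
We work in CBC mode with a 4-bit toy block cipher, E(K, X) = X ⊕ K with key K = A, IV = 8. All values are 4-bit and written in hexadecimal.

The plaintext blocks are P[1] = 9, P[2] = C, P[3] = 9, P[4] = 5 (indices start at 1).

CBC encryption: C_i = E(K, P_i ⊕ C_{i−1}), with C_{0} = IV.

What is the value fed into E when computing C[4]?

B

C[1]: P[1] ⊕ 8 = 1; E(K, 1) = B.
C[2]: P[2] ⊕ B = 7; E(K, 7) = D.
C[3]: P[3] ⊕ D = 4; E(K, 4) = E.
C[4]: P[4] ⊕ E = B; E(K, B) = 1.
So the input to E for block [4] is B.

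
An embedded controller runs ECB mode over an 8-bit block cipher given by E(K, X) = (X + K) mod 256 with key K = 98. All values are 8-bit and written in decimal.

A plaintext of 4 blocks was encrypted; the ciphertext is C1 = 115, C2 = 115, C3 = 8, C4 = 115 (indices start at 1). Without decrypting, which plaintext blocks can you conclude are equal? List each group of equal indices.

ECB encrypts each block independently with the same key, so equal ciphertext blocks imply equal plaintext blocks.
C1 = C2 = C4 = 115, so P1 = P2 = P4.

P1 = P2 = P4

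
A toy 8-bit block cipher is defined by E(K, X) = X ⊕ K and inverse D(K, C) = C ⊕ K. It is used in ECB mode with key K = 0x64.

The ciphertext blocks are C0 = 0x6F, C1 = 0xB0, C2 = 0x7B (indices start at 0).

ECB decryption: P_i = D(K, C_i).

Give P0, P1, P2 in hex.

P0 = 0x0B, P1 = 0xD4, P2 = 0x1F

P0: D(K, 0x6F) = 0x0B.
P1: D(K, 0xB0) = 0xD4.
P2: D(K, 0x7B) = 0x1F.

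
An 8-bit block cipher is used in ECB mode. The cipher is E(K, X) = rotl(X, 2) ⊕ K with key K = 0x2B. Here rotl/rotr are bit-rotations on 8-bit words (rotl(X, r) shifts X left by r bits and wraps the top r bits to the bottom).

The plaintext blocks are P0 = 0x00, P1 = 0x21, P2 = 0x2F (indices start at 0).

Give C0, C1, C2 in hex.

C0 = 0x2B, C1 = 0xAF, C2 = 0x97

ECB encryption: C_i = E(K, P_i).
C0: E(K, 0x00) = 0x2B.
C1: E(K, 0x21) = 0xAF.
C2: E(K, 0x2F) = 0x97.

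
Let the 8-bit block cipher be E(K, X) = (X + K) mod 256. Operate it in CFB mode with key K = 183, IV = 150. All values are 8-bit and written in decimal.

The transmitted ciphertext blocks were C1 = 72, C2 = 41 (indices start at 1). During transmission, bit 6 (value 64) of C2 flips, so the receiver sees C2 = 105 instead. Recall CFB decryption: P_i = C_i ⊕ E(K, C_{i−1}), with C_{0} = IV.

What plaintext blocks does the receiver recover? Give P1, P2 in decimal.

P1 = 5, P2 = 150

Only C2 changed, to 105. In CFB, a change in C_i flips the same bit in P_i and garbles P_{i+1}. Decrypting the received ciphertext:
P1: E(K, 150) = 77; 72 ⊕ 77 = 5.
P2: E(K, 72) = 255; 105 ⊕ 255 = 150.
Blocks that differ from the original plaintext: P2.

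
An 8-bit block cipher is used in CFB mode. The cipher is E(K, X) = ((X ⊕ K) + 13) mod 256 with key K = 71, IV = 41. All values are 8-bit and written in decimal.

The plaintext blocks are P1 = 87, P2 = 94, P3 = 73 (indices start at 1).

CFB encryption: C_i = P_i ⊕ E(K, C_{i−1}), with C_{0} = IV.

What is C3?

C3 = 39

C1: E(K, 41) = 123; 87 ⊕ 123 = 44.
C2: E(K, 44) = 120; 94 ⊕ 120 = 38.
C3: E(K, 38) = 110; 73 ⊕ 110 = 39.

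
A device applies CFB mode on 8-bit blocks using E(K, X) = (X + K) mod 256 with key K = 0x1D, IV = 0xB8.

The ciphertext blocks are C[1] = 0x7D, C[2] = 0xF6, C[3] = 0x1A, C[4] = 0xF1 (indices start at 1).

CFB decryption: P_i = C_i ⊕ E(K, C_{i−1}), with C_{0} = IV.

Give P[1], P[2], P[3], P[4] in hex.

P[1]: E(K, 0xB8) = 0xD5; 0x7D ⊕ 0xD5 = 0xA8.
P[2]: E(K, 0x7D) = 0x9A; 0xF6 ⊕ 0x9A = 0x6C.
P[3]: E(K, 0xF6) = 0x13; 0x1A ⊕ 0x13 = 0x09.
P[4]: E(K, 0x1A) = 0x37; 0xF1 ⊕ 0x37 = 0xC6.

P[1] = 0xA8, P[2] = 0x6C, P[3] = 0x09, P[4] = 0xC6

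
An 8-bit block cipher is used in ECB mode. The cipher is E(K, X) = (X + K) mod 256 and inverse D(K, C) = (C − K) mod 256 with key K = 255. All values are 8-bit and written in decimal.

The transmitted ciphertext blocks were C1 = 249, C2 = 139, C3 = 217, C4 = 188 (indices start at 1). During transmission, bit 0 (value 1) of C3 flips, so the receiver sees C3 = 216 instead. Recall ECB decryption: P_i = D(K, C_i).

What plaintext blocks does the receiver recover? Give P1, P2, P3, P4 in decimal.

Only C3 changed, to 216. In ECB, a change in C_i affects only P_i. Decrypting the received ciphertext:
P1: D(K, 249) = 250.
P2: D(K, 139) = 140.
P3: D(K, 216) = 217.
P4: D(K, 188) = 189.
Blocks that differ from the original plaintext: P3.

P1 = 250, P2 = 140, P3 = 217, P4 = 189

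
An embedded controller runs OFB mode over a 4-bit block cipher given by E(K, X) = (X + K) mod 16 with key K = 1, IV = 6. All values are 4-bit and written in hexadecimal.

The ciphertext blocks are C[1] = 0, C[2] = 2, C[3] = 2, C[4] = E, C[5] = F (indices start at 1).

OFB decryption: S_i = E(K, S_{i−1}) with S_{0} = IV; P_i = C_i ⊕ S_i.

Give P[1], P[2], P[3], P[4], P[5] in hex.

P[1]: S = E(K, 6) = 7; 0 ⊕ 7 = 7.
P[2]: S = E(K, 7) = 8; 2 ⊕ 8 = A.
P[3]: S = E(K, 8) = 9; 2 ⊕ 9 = B.
P[4]: S = E(K, 9) = A; E ⊕ A = 4.
P[5]: S = E(K, A) = B; F ⊕ B = 4.

P[1] = 7, P[2] = A, P[3] = B, P[4] = 4, P[5] = 4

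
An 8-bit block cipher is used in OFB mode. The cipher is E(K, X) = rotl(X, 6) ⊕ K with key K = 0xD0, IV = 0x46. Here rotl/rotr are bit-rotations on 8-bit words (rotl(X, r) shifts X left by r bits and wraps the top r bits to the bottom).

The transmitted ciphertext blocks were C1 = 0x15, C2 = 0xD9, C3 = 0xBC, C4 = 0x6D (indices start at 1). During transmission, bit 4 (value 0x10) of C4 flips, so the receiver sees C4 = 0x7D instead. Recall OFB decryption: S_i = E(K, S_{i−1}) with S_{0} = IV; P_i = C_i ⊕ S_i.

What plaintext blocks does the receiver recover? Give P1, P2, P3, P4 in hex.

P1 = 0x54, P2 = 0x59, P3 = 0x4C, P4 = 0x91

Only C4 changed, to 0x7D. In OFB, a change in C_i flips the same bit in P_i only; the keystream is unaffected. Decrypting the received ciphertext:
P1: S = E(K, 0x46) = 0x41; 0x15 ⊕ 0x41 = 0x54.
P2: S = E(K, 0x41) = 0x80; 0xD9 ⊕ 0x80 = 0x59.
P3: S = E(K, 0x80) = 0xF0; 0xBC ⊕ 0xF0 = 0x4C.
P4: S = E(K, 0xF0) = 0xEC; 0x7D ⊕ 0xEC = 0x91.
Blocks that differ from the original plaintext: P4.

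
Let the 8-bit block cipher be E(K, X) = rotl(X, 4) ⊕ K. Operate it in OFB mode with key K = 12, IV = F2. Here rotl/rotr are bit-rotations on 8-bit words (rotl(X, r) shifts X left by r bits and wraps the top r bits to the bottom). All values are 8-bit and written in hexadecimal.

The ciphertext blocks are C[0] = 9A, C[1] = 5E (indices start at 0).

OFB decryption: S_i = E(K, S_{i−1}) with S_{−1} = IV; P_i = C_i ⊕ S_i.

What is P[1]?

P[0]: S = E(K, F2) = 3D; 9A ⊕ 3D = A7.
P[1]: S = E(K, 3D) = C1; 5E ⊕ C1 = 9F.

P[1] = 9F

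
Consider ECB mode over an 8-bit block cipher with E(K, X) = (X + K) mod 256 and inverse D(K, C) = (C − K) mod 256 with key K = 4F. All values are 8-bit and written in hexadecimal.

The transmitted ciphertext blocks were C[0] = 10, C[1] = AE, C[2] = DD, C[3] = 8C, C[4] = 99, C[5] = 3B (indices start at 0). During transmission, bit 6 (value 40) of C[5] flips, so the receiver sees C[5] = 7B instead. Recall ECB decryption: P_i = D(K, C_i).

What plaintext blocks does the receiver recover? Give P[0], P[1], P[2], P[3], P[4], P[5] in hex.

P[0] = C1, P[1] = 5F, P[2] = 8E, P[3] = 3D, P[4] = 4A, P[5] = 2C

Only C[5] changed, to 7B. In ECB, a change in C_i affects only P_i. Decrypting the received ciphertext:
P[0]: D(K, 10) = C1.
P[1]: D(K, AE) = 5F.
P[2]: D(K, DD) = 8E.
P[3]: D(K, 8C) = 3D.
P[4]: D(K, 99) = 4A.
P[5]: D(K, 7B) = 2C.
Blocks that differ from the original plaintext: P[5].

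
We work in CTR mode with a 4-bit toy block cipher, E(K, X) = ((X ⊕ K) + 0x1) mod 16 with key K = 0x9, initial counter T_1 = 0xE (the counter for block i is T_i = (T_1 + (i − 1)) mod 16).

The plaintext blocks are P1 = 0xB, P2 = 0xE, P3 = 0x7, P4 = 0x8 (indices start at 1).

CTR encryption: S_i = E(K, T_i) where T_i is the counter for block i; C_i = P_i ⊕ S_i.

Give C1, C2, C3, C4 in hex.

C1: T = 0xE, S = E(K, T) = 0x8; 0xB ⊕ 0x8 = 0x3.
C2: T = 0xF, S = E(K, T) = 0x7; 0xE ⊕ 0x7 = 0x9.
C3: T = 0x0, S = E(K, T) = 0xA; 0x7 ⊕ 0xA = 0xD.
C4: T = 0x1, S = E(K, T) = 0x9; 0x8 ⊕ 0x9 = 0x1.

C1 = 0x3, C2 = 0x9, C3 = 0xD, C4 = 0x1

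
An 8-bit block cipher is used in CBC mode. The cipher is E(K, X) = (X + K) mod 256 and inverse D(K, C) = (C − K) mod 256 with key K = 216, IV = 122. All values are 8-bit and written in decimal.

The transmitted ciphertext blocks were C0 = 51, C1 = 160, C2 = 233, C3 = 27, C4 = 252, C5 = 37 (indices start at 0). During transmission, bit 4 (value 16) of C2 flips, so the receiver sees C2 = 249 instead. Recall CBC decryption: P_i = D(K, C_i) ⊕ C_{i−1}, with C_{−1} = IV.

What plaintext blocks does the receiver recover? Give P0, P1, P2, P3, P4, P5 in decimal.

Only C2 changed, to 249. In CBC, a change in C_i garbles P_i and flips the same bit in P_{i+1}. Decrypting the received ciphertext:
P0: D(K, 51) = 91; 91 ⊕ 122 = 33.
P1: D(K, 160) = 200; 200 ⊕ 51 = 251.
P2: D(K, 249) = 33; 33 ⊕ 160 = 129.
P3: D(K, 27) = 67; 67 ⊕ 249 = 186.
P4: D(K, 252) = 36; 36 ⊕ 27 = 63.
P5: D(K, 37) = 77; 77 ⊕ 252 = 177.
Blocks that differ from the original plaintext: P2, P3.

P0 = 33, P1 = 251, P2 = 129, P3 = 186, P4 = 63, P5 = 177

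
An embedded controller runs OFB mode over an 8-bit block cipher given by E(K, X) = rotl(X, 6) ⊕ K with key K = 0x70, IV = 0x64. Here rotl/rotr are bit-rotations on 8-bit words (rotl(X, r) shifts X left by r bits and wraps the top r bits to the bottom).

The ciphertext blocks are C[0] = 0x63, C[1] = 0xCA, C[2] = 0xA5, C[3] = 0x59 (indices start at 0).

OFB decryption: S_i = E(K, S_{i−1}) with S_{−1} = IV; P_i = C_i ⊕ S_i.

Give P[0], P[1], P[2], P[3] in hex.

P[0] = 0x0A, P[1] = 0xE0, P[2] = 0x5F, P[3] = 0x97

P[0]: S = E(K, 0x64) = 0x69; 0x63 ⊕ 0x69 = 0x0A.
P[1]: S = E(K, 0x69) = 0x2A; 0xCA ⊕ 0x2A = 0xE0.
P[2]: S = E(K, 0x2A) = 0xFA; 0xA5 ⊕ 0xFA = 0x5F.
P[3]: S = E(K, 0xFA) = 0xCE; 0x59 ⊕ 0xCE = 0x97.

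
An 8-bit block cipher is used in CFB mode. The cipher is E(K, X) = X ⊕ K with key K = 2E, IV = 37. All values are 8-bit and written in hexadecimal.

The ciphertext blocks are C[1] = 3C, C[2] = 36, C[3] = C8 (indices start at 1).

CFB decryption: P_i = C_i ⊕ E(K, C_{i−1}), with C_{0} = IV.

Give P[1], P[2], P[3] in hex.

P[1] = 25, P[2] = 24, P[3] = D0

P[1]: E(K, 37) = 19; 3C ⊕ 19 = 25.
P[2]: E(K, 3C) = 12; 36 ⊕ 12 = 24.
P[3]: E(K, 36) = 18; C8 ⊕ 18 = D0.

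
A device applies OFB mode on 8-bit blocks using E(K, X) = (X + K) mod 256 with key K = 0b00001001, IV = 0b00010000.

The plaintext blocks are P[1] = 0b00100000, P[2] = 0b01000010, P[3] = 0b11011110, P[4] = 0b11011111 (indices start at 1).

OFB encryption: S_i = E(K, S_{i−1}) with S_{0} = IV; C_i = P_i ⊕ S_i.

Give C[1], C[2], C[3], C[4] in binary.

C[1]: S = E(K, 0b00010000) = 0b00011001; 0b00100000 ⊕ 0b00011001 = 0b00111001.
C[2]: S = E(K, 0b00011001) = 0b00100010; 0b01000010 ⊕ 0b00100010 = 0b01100000.
C[3]: S = E(K, 0b00100010) = 0b00101011; 0b11011110 ⊕ 0b00101011 = 0b11110101.
C[4]: S = E(K, 0b00101011) = 0b00110100; 0b11011111 ⊕ 0b00110100 = 0b11101011.

C[1] = 0b00111001, C[2] = 0b01100000, C[3] = 0b11110101, C[4] = 0b11101011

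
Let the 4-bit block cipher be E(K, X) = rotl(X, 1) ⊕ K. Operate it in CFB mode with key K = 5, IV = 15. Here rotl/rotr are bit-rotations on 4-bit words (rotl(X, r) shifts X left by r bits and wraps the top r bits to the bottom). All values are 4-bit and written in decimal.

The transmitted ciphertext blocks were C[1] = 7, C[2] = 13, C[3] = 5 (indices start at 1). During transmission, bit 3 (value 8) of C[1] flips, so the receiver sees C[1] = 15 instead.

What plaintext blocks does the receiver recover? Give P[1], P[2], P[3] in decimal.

CFB decryption: P_i = C_i ⊕ E(K, C_{i−1}), with C_{0} = IV.
Only C[1] changed, to 15. In CFB, a change in C_i flips the same bit in P_i and garbles P_{i+1}. Decrypting the received ciphertext:
P[1]: E(K, 15) = 10; 15 ⊕ 10 = 5.
P[2]: E(K, 15) = 10; 13 ⊕ 10 = 7.
P[3]: E(K, 13) = 14; 5 ⊕ 14 = 11.
Blocks that differ from the original plaintext: P[1], P[2].

P[1] = 5, P[2] = 7, P[3] = 11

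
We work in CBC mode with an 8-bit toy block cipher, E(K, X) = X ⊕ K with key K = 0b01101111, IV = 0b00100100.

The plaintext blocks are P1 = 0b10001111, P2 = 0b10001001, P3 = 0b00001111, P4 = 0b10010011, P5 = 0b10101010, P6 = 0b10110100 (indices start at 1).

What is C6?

C6 = 0b10100000

CBC encryption: C_i = E(K, P_i ⊕ C_{i−1}), with C_{0} = IV.
C1: P1 ⊕ 0b00100100 = 0b10101011; E(K, 0b10101011) = 0b11000100.
C2: P2 ⊕ 0b11000100 = 0b01001101; E(K, 0b01001101) = 0b00100010.
C3: P3 ⊕ 0b00100010 = 0b00101101; E(K, 0b00101101) = 0b01000010.
C4: P4 ⊕ 0b01000010 = 0b11010001; E(K, 0b11010001) = 0b10111110.
C5: P5 ⊕ 0b10111110 = 0b00010100; E(K, 0b00010100) = 0b01111011.
C6: P6 ⊕ 0b01111011 = 0b11001111; E(K, 0b11001111) = 0b10100000.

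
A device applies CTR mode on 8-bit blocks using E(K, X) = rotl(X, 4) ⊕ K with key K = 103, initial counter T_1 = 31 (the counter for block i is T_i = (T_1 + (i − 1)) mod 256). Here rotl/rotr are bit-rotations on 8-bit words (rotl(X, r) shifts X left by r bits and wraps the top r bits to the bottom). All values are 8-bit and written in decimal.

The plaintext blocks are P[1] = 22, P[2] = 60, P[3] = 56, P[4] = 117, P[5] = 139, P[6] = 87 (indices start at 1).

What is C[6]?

C[6] = 114

CTR encryption: S_i = E(K, T_i) where T_i is the counter for block i; C_i = P_i ⊕ S_i.
C[1]: T = 31, S = E(K, T) = 150; 22 ⊕ 150 = 128.
C[2]: T = 32, S = E(K, T) = 101; 60 ⊕ 101 = 89.
C[3]: T = 33, S = E(K, T) = 117; 56 ⊕ 117 = 77.
C[4]: T = 34, S = E(K, T) = 69; 117 ⊕ 69 = 48.
C[5]: T = 35, S = E(K, T) = 85; 139 ⊕ 85 = 222.
C[6]: T = 36, S = E(K, T) = 37; 87 ⊕ 37 = 114.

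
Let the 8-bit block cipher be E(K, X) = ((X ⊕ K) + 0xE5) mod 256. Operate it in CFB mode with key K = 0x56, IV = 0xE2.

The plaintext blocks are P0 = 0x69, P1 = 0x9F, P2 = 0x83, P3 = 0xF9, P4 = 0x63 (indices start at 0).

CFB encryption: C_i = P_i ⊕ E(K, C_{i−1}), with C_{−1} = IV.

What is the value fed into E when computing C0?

C0: E(K, 0xE2) = 0x99; 0x69 ⊕ 0x99 = 0xF0.
So the input to E for block 0 is 0xE2.

0xE2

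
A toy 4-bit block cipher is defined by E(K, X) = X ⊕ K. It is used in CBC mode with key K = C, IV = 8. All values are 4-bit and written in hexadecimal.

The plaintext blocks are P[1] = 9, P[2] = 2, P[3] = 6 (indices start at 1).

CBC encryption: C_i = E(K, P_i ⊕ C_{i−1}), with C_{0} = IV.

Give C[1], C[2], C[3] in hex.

C[1] = D, C[2] = 3, C[3] = 9

C[1]: P[1] ⊕ 8 = 1; E(K, 1) = D.
C[2]: P[2] ⊕ D = F; E(K, F) = 3.
C[3]: P[3] ⊕ 3 = 5; E(K, 5) = 9.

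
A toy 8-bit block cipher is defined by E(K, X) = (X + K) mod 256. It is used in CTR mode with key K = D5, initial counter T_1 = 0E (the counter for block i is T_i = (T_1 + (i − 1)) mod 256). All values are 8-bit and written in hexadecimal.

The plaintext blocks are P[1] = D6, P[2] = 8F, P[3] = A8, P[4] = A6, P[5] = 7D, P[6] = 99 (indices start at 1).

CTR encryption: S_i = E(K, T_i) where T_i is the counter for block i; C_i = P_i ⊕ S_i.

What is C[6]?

C[6] = 71

C[1]: T = 0E, S = E(K, T) = E3; D6 ⊕ E3 = 35.
C[2]: T = 0F, S = E(K, T) = E4; 8F ⊕ E4 = 6B.
C[3]: T = 10, S = E(K, T) = E5; A8 ⊕ E5 = 4D.
C[4]: T = 11, S = E(K, T) = E6; A6 ⊕ E6 = 40.
C[5]: T = 12, S = E(K, T) = E7; 7D ⊕ E7 = 9A.
C[6]: T = 13, S = E(K, T) = E8; 99 ⊕ E8 = 71.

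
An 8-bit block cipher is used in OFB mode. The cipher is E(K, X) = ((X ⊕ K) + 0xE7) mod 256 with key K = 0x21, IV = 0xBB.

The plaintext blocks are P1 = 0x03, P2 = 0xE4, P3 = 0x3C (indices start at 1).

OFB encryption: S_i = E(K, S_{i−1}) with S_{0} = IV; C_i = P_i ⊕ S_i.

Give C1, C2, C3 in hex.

C1 = 0x82, C2 = 0x63, C3 = 0xB1

C1: S = E(K, 0xBB) = 0x81; 0x03 ⊕ 0x81 = 0x82.
C2: S = E(K, 0x81) = 0x87; 0xE4 ⊕ 0x87 = 0x63.
C3: S = E(K, 0x87) = 0x8D; 0x3C ⊕ 0x8D = 0xB1.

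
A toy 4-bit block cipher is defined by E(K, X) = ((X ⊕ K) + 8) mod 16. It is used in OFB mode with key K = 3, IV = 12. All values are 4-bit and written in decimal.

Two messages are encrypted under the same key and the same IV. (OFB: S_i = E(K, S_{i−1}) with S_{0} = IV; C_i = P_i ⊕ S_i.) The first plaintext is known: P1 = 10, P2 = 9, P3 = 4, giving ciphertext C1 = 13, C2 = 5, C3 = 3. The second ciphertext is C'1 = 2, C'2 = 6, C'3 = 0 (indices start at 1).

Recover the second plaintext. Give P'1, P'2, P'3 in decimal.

P'1 = 5, P'2 = 10, P'3 = 7

In OFB with a reused IV, both messages share the same keystream S_i, so C_i ⊕ C'_i = P_i ⊕ P'_i and thus P'_i = P_i ⊕ C_i ⊕ C'_i.
P'1: 10 ⊕ 13 ⊕ 2 = 5.
P'2: 9 ⊕ 5 ⊕ 6 = 10.
P'3: 4 ⊕ 3 ⊕ 0 = 7.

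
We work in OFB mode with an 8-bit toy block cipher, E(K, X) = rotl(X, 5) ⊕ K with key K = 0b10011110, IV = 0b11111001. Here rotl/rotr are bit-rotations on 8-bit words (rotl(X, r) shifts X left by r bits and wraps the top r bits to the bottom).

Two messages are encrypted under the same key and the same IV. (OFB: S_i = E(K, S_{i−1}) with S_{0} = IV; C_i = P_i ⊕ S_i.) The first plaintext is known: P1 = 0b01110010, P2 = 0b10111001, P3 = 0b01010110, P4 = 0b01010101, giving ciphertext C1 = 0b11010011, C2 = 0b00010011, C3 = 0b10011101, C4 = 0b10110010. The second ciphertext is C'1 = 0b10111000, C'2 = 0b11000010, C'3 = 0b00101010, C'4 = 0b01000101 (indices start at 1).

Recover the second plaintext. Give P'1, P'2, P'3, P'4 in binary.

P'1 = 0b00011001, P'2 = 0b01101000, P'3 = 0b11100001, P'4 = 0b10100010

In OFB with a reused IV, both messages share the same keystream S_i, so C_i ⊕ C'_i = P_i ⊕ P'_i and thus P'_i = P_i ⊕ C_i ⊕ C'_i.
P'1: 0b01110010 ⊕ 0b11010011 ⊕ 0b10111000 = 0b00011001.
P'2: 0b10111001 ⊕ 0b00010011 ⊕ 0b11000010 = 0b01101000.
P'3: 0b01010110 ⊕ 0b10011101 ⊕ 0b00101010 = 0b11100001.
P'4: 0b01010101 ⊕ 0b10110010 ⊕ 0b01000101 = 0b10100010.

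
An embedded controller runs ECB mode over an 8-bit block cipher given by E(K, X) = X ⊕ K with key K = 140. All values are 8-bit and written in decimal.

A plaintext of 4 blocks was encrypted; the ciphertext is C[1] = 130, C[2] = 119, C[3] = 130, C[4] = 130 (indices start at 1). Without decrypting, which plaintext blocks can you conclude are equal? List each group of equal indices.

ECB encrypts each block independently with the same key, so equal ciphertext blocks imply equal plaintext blocks.
C[1] = C[3] = C[4] = 130, so P[1] = P[3] = P[4].

P[1] = P[3] = P[4]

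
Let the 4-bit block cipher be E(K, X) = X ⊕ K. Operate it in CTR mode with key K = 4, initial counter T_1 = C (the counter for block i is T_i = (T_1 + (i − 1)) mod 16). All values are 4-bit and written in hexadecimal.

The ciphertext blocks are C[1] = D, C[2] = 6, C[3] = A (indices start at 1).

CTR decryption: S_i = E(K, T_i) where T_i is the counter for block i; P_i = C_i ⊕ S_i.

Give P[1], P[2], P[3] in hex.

P[1]: T = C, S = E(K, T) = 8; D ⊕ 8 = 5.
P[2]: T = D, S = E(K, T) = 9; 6 ⊕ 9 = F.
P[3]: T = E, S = E(K, T) = A; A ⊕ A = 0.

P[1] = 5, P[2] = F, P[3] = 0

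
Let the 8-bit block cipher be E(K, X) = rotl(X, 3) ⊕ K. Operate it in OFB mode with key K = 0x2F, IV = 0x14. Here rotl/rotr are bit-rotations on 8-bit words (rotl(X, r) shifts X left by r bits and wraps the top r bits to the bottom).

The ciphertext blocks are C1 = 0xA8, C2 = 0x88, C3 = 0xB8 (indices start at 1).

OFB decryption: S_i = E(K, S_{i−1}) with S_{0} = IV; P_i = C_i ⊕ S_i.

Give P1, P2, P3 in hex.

P1 = 0x27, P2 = 0xDB, P3 = 0x0D

P1: S = E(K, 0x14) = 0x8F; 0xA8 ⊕ 0x8F = 0x27.
P2: S = E(K, 0x8F) = 0x53; 0x88 ⊕ 0x53 = 0xDB.
P3: S = E(K, 0x53) = 0xB5; 0xB8 ⊕ 0xB5 = 0x0D.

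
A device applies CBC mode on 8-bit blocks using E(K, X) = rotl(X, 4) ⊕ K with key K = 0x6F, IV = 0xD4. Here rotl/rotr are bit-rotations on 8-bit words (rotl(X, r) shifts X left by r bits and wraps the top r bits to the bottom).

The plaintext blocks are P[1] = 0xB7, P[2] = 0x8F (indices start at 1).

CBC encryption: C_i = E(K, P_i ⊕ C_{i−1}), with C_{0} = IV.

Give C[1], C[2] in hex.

C[1] = 0x59, C[2] = 0x02

C[1]: P[1] ⊕ 0xD4 = 0x63; E(K, 0x63) = 0x59.
C[2]: P[2] ⊕ 0x59 = 0xD6; E(K, 0xD6) = 0x02.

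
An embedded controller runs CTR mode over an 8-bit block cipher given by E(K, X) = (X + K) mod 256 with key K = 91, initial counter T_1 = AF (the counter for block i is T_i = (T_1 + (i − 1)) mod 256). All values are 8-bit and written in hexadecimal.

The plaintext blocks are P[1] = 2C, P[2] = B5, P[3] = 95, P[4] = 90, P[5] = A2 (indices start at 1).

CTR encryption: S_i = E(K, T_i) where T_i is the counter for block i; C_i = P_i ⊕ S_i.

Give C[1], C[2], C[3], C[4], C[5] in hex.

C[1] = 6C, C[2] = F4, C[3] = D7, C[4] = D3, C[5] = E6

C[1]: T = AF, S = E(K, T) = 40; 2C ⊕ 40 = 6C.
C[2]: T = B0, S = E(K, T) = 41; B5 ⊕ 41 = F4.
C[3]: T = B1, S = E(K, T) = 42; 95 ⊕ 42 = D7.
C[4]: T = B2, S = E(K, T) = 43; 90 ⊕ 43 = D3.
C[5]: T = B3, S = E(K, T) = 44; A2 ⊕ 44 = E6.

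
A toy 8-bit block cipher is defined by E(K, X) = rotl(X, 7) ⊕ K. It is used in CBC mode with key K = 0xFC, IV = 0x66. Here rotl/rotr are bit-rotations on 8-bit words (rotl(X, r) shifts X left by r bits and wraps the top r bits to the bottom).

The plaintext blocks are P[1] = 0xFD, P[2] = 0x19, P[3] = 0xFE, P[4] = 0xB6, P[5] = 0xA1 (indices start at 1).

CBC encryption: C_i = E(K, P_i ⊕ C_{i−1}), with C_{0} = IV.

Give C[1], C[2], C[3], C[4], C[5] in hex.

C[1] = 0x31, C[2] = 0xE8, C[3] = 0xF7, C[4] = 0x5C, C[5] = 0x02

C[1]: P[1] ⊕ 0x66 = 0x9B; E(K, 0x9B) = 0x31.
C[2]: P[2] ⊕ 0x31 = 0x28; E(K, 0x28) = 0xE8.
C[3]: P[3] ⊕ 0xE8 = 0x16; E(K, 0x16) = 0xF7.
C[4]: P[4] ⊕ 0xF7 = 0x41; E(K, 0x41) = 0x5C.
C[5]: P[5] ⊕ 0x5C = 0xFD; E(K, 0xFD) = 0x02.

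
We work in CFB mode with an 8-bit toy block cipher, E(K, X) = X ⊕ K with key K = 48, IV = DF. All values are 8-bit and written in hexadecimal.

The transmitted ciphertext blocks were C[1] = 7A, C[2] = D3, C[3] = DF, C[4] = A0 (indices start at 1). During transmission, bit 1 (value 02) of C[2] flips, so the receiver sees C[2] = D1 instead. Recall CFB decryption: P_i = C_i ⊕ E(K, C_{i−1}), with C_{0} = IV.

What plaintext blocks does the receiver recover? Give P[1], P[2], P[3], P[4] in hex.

Only C[2] changed, to D1. In CFB, a change in C_i flips the same bit in P_i and garbles P_{i+1}. Decrypting the received ciphertext:
P[1]: E(K, DF) = 97; 7A ⊕ 97 = ED.
P[2]: E(K, 7A) = 32; D1 ⊕ 32 = E3.
P[3]: E(K, D1) = 99; DF ⊕ 99 = 46.
P[4]: E(K, DF) = 97; A0 ⊕ 97 = 37.
Blocks that differ from the original plaintext: P[2], P[3].

P[1] = ED, P[2] = E3, P[3] = 46, P[4] = 37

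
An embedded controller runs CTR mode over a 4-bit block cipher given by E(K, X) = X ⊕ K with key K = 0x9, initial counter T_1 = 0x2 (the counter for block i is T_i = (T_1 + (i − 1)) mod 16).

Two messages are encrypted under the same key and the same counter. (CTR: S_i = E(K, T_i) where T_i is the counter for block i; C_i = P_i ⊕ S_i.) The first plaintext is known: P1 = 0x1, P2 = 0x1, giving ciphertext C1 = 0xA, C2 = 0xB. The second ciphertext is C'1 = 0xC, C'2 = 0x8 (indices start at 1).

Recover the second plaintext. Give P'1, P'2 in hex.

P'1 = 0x7, P'2 = 0x2

In CTR with a reused counter, both messages share the same keystream S_i, so C_i ⊕ C'_i = P_i ⊕ P'_i and thus P'_i = P_i ⊕ C_i ⊕ C'_i.
P'1: 0x1 ⊕ 0xA ⊕ 0xC = 0x7.
P'2: 0x1 ⊕ 0xB ⊕ 0x8 = 0x2.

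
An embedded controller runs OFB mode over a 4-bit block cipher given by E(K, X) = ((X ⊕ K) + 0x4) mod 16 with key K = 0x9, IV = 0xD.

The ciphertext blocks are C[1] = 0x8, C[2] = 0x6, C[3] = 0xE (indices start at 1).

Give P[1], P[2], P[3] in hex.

P[1] = 0x0, P[2] = 0x3, P[3] = 0xE

OFB decryption: S_i = E(K, S_{i−1}) with S_{0} = IV; P_i = C_i ⊕ S_i.
P[1]: S = E(K, 0xD) = 0x8; 0x8 ⊕ 0x8 = 0x0.
P[2]: S = E(K, 0x8) = 0x5; 0x6 ⊕ 0x5 = 0x3.
P[3]: S = E(K, 0x5) = 0x0; 0xE ⊕ 0x0 = 0xE.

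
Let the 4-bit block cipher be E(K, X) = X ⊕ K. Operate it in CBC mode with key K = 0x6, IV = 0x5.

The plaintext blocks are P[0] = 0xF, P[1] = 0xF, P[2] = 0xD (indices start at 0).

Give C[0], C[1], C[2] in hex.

CBC encryption: C_i = E(K, P_i ⊕ C_{i−1}), with C_{−1} = IV.
C[0]: P[0] ⊕ 0x5 = 0xA; E(K, 0xA) = 0xC.
C[1]: P[1] ⊕ 0xC = 0x3; E(K, 0x3) = 0x5.
C[2]: P[2] ⊕ 0x5 = 0x8; E(K, 0x8) = 0xE.

C[0] = 0xC, C[1] = 0x5, C[2] = 0xE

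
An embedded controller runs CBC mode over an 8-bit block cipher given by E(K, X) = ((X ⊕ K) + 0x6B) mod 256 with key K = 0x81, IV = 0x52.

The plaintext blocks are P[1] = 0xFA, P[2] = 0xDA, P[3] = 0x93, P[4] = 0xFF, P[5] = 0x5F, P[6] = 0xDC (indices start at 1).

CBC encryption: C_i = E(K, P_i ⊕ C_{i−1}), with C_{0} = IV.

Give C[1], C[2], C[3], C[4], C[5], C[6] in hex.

C[1] = 0x94, C[2] = 0x3A, C[3] = 0x93, C[4] = 0x58, C[5] = 0xF1, C[6] = 0x17

C[1]: P[1] ⊕ 0x52 = 0xA8; E(K, 0xA8) = 0x94.
C[2]: P[2] ⊕ 0x94 = 0x4E; E(K, 0x4E) = 0x3A.
C[3]: P[3] ⊕ 0x3A = 0xA9; E(K, 0xA9) = 0x93.
C[4]: P[4] ⊕ 0x93 = 0x6C; E(K, 0x6C) = 0x58.
C[5]: P[5] ⊕ 0x58 = 0x07; E(K, 0x07) = 0xF1.
C[6]: P[6] ⊕ 0xF1 = 0x2D; E(K, 0x2D) = 0x17.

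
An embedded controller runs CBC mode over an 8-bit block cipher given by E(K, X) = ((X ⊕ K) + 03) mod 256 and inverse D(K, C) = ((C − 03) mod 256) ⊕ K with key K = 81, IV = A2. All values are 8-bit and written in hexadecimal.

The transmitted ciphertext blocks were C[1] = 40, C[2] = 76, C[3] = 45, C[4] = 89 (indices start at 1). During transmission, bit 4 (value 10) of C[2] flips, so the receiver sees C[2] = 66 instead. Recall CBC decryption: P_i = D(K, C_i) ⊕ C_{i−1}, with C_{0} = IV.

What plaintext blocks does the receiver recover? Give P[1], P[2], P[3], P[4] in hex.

P[1] = 1E, P[2] = A2, P[3] = A5, P[4] = 42

Only C[2] changed, to 66. In CBC, a change in C_i garbles P_i and flips the same bit in P_{i+1}. Decrypting the received ciphertext:
P[1]: D(K, 40) = BC; BC ⊕ A2 = 1E.
P[2]: D(K, 66) = E2; E2 ⊕ 40 = A2.
P[3]: D(K, 45) = C3; C3 ⊕ 66 = A5.
P[4]: D(K, 89) = 07; 07 ⊕ 45 = 42.
Blocks that differ from the original plaintext: P[2], P[3].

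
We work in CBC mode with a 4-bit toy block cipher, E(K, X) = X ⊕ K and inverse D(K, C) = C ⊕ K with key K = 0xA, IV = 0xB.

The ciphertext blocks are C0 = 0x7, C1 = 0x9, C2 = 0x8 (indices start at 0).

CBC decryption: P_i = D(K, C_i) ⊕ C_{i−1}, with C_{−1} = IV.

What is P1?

P1 = 0x4

P1: D(K, 0x9) = 0x3; 0x3 ⊕ 0x7 = 0x4.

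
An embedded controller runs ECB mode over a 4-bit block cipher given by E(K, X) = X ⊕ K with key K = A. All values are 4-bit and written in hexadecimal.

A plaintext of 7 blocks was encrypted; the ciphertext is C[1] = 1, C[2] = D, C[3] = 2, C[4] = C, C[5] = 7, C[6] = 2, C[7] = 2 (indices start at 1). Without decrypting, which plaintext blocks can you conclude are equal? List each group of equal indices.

ECB encrypts each block independently with the same key, so equal ciphertext blocks imply equal plaintext blocks.
C[3] = C[6] = C[7] = 2, so P[3] = P[6] = P[7].

P[3] = P[6] = P[7]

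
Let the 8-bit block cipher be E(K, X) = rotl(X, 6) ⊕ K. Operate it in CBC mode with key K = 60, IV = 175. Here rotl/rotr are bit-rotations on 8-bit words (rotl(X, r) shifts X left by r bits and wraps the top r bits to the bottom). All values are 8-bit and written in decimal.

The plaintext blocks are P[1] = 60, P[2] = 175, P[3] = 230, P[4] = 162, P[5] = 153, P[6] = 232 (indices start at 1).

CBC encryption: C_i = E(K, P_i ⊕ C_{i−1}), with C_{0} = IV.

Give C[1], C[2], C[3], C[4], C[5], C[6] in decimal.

C[1]: P[1] ⊕ 175 = 147; E(K, 147) = 216.
C[2]: P[2] ⊕ 216 = 119; E(K, 119) = 225.
C[3]: P[3] ⊕ 225 = 7; E(K, 7) = 253.
C[4]: P[4] ⊕ 253 = 95; E(K, 95) = 235.
C[5]: P[5] ⊕ 235 = 114; E(K, 114) = 160.
C[6]: P[6] ⊕ 160 = 72; E(K, 72) = 46.

C[1] = 216, C[2] = 225, C[3] = 253, C[4] = 235, C[5] = 160, C[6] = 46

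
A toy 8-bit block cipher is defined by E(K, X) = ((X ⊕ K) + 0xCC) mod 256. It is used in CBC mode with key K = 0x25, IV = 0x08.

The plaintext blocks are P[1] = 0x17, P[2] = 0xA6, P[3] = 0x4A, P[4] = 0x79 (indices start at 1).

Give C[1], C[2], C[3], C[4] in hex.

C[1] = 0x06, C[2] = 0x51, C[3] = 0x0A, C[4] = 0x22

CBC encryption: C_i = E(K, P_i ⊕ C_{i−1}), with C_{0} = IV.
C[1]: P[1] ⊕ 0x08 = 0x1F; E(K, 0x1F) = 0x06.
C[2]: P[2] ⊕ 0x06 = 0xA0; E(K, 0xA0) = 0x51.
C[3]: P[3] ⊕ 0x51 = 0x1B; E(K, 0x1B) = 0x0A.
C[4]: P[4] ⊕ 0x0A = 0x73; E(K, 0x73) = 0x22.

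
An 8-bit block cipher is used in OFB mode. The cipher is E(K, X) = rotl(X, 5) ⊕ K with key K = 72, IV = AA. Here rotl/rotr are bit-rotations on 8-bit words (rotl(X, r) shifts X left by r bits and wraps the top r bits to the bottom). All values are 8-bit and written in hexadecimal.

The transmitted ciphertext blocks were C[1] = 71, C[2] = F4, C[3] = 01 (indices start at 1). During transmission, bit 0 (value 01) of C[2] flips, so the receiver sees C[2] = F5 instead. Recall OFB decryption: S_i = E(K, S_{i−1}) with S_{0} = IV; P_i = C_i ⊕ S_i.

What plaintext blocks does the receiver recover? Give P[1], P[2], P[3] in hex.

P[1] = 56, P[2] = 63, P[3] = A1

Only C[2] changed, to F5. In OFB, a change in C_i flips the same bit in P_i only; the keystream is unaffected. Decrypting the received ciphertext:
P[1]: S = E(K, AA) = 27; 71 ⊕ 27 = 56.
P[2]: S = E(K, 27) = 96; F5 ⊕ 96 = 63.
P[3]: S = E(K, 96) = A0; 01 ⊕ A0 = A1.
Blocks that differ from the original plaintext: P[2].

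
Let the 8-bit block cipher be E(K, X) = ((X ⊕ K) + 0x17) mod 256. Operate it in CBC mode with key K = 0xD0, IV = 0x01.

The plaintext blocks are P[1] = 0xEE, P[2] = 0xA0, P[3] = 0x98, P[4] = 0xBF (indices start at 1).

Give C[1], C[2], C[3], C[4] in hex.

C[1] = 0x56, C[2] = 0x3D, C[3] = 0x8C, C[4] = 0xFA

CBC encryption: C_i = E(K, P_i ⊕ C_{i−1}), with C_{0} = IV.
C[1]: P[1] ⊕ 0x01 = 0xEF; E(K, 0xEF) = 0x56.
C[2]: P[2] ⊕ 0x56 = 0xF6; E(K, 0xF6) = 0x3D.
C[3]: P[3] ⊕ 0x3D = 0xA5; E(K, 0xA5) = 0x8C.
C[4]: P[4] ⊕ 0x8C = 0x33; E(K, 0x33) = 0xFA.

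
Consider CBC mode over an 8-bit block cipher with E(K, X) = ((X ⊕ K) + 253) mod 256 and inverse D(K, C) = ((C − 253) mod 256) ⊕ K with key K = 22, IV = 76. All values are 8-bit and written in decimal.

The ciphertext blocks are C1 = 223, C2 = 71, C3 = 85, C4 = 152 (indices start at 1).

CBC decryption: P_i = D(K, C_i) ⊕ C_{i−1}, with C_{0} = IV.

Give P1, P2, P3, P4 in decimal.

P1: D(K, 223) = 244; 244 ⊕ 76 = 184.
P2: D(K, 71) = 92; 92 ⊕ 223 = 131.
P3: D(K, 85) = 78; 78 ⊕ 71 = 9.
P4: D(K, 152) = 141; 141 ⊕ 85 = 216.

P1 = 184, P2 = 131, P3 = 9, P4 = 216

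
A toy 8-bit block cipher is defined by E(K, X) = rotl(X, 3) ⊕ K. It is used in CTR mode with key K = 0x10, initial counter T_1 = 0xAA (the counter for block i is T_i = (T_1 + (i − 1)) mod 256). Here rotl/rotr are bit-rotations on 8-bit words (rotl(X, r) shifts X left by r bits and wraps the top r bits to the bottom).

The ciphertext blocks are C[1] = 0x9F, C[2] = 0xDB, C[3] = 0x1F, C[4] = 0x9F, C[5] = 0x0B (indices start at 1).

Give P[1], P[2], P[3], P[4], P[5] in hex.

P[1] = 0xDA, P[2] = 0x96, P[3] = 0x6A, P[4] = 0xE2, P[5] = 0x6E

CTR decryption: S_i = E(K, T_i) where T_i is the counter for block i; P_i = C_i ⊕ S_i.
P[1]: T = 0xAA, S = E(K, T) = 0x45; 0x9F ⊕ 0x45 = 0xDA.
P[2]: T = 0xAB, S = E(K, T) = 0x4D; 0xDB ⊕ 0x4D = 0x96.
P[3]: T = 0xAC, S = E(K, T) = 0x75; 0x1F ⊕ 0x75 = 0x6A.
P[4]: T = 0xAD, S = E(K, T) = 0x7D; 0x9F ⊕ 0x7D = 0xE2.
P[5]: T = 0xAE, S = E(K, T) = 0x65; 0x0B ⊕ 0x65 = 0x6E.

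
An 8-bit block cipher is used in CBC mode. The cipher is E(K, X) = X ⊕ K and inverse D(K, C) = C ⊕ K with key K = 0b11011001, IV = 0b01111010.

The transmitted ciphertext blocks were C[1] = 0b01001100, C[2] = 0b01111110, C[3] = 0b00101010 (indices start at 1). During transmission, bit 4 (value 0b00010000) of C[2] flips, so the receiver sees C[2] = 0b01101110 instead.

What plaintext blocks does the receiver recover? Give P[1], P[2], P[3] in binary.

P[1] = 0b11101111, P[2] = 0b11111011, P[3] = 0b10011101

CBC decryption: P_i = D(K, C_i) ⊕ C_{i−1}, with C_{0} = IV.
Only C[2] changed, to 0b01101110. In CBC, a change in C_i garbles P_i and flips the same bit in P_{i+1}. Decrypting the received ciphertext:
P[1]: D(K, 0b01001100) = 0b10010101; 0b10010101 ⊕ 0b01111010 = 0b11101111.
P[2]: D(K, 0b01101110) = 0b10110111; 0b10110111 ⊕ 0b01001100 = 0b11111011.
P[3]: D(K, 0b00101010) = 0b11110011; 0b11110011 ⊕ 0b01101110 = 0b10011101.
Blocks that differ from the original plaintext: P[2], P[3].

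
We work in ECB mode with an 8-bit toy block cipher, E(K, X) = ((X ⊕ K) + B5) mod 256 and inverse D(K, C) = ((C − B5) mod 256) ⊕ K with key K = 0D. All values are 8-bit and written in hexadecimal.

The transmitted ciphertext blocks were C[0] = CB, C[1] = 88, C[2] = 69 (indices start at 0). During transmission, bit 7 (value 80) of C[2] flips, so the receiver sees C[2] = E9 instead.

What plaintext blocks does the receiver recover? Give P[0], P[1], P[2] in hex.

ECB decryption: P_i = D(K, C_i).
Only C[2] changed, to E9. In ECB, a change in C_i affects only P_i. Decrypting the received ciphertext:
P[0]: D(K, CB) = 1B.
P[1]: D(K, 88) = DE.
P[2]: D(K, E9) = 39.
Blocks that differ from the original plaintext: P[2].

P[0] = 1B, P[1] = DE, P[2] = 39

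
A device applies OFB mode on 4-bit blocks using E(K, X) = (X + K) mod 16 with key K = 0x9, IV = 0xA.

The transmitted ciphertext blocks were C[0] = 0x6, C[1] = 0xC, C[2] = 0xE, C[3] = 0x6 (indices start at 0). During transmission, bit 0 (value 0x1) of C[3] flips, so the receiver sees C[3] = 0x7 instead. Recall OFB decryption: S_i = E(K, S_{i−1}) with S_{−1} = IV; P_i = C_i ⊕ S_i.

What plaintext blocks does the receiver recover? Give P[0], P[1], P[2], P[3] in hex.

P[0] = 0x5, P[1] = 0x0, P[2] = 0xB, P[3] = 0x9

Only C[3] changed, to 0x7. In OFB, a change in C_i flips the same bit in P_i only; the keystream is unaffected. Decrypting the received ciphertext:
P[0]: S = E(K, 0xA) = 0x3; 0x6 ⊕ 0x3 = 0x5.
P[1]: S = E(K, 0x3) = 0xC; 0xC ⊕ 0xC = 0x0.
P[2]: S = E(K, 0xC) = 0x5; 0xE ⊕ 0x5 = 0xB.
P[3]: S = E(K, 0x5) = 0xE; 0x7 ⊕ 0xE = 0x9.
Blocks that differ from the original plaintext: P[3].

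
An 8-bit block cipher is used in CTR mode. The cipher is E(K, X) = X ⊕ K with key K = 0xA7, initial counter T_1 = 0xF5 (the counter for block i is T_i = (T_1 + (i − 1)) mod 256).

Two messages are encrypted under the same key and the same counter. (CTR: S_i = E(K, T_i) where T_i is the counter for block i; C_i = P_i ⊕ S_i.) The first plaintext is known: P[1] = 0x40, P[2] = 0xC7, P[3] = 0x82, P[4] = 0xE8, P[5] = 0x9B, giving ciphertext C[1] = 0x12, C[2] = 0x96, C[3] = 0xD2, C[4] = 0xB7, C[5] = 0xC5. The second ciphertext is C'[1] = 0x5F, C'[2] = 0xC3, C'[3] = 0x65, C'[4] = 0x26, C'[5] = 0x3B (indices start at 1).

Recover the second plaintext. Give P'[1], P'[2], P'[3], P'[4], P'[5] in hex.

In CTR with a reused counter, both messages share the same keystream S_i, so C_i ⊕ C'_i = P_i ⊕ P'_i and thus P'_i = P_i ⊕ C_i ⊕ C'_i.
P'[1]: 0x40 ⊕ 0x12 ⊕ 0x5F = 0x0D.
P'[2]: 0xC7 ⊕ 0x96 ⊕ 0xC3 = 0x92.
P'[3]: 0x82 ⊕ 0xD2 ⊕ 0x65 = 0x35.
P'[4]: 0xE8 ⊕ 0xB7 ⊕ 0x26 = 0x79.
P'[5]: 0x9B ⊕ 0xC5 ⊕ 0x3B = 0x65.

P'[1] = 0x0D, P'[2] = 0x92, P'[3] = 0x35, P'[4] = 0x79, P'[5] = 0x65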